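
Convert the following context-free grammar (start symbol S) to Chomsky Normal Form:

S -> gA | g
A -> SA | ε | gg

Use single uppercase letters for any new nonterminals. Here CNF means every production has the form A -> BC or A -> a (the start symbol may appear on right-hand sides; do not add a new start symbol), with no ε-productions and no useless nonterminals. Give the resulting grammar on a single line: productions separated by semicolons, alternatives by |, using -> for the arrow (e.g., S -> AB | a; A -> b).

S -> g | BA; A -> g | BA | BB | SA; B -> g

Nullable: {A}; after ε-elimination: S -> g | gA; A -> S | SA | gg.
After unit-elimination: S -> g | gA; A -> g | SA | gA | gg.
TERM: introduce B -> g and substitute in every rule of length ≥2.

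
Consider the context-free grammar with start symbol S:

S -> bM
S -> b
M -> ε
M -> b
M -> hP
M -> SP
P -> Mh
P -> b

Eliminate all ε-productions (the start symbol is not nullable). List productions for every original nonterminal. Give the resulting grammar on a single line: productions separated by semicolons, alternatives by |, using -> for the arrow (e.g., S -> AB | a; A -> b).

Nullable set: {M}.
S -> bM: M nullable, giving b | bM.
Drop M -> ε.
P -> Mh: M nullable, giving Mh | h.
Unchanged (no nullable symbols): S -> b; M -> SP; M -> b; M -> hP; P -> b.

S -> b | bM; M -> b | SP | hP; P -> b | h | Mh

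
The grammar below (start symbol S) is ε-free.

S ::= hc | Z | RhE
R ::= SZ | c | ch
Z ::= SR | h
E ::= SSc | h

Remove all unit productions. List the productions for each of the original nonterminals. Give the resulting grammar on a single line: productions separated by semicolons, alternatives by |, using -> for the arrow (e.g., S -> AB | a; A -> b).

S -> h | SR | hc | RhE; E -> h | SSc; R -> c | SZ | ch; Z -> h | SR

Unit productions: S->Z.
Unit pairs (A ⇒* B via units): (S,Z).
S: inherits non-unit rules of {S, Z} → RhE | SR | h | hc.
E: inherits non-unit rules of {E} → SSc | h.
R: inherits non-unit rules of {R} → SZ | c | ch.
Z: inherits non-unit rules of {Z} → SR | h.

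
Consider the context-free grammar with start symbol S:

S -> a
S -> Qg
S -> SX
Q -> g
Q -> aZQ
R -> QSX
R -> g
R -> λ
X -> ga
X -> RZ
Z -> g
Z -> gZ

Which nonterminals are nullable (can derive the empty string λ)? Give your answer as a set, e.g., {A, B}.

{R}

Directly nullable (have an ε-rule): {R}.
Not nullable: Q, S, X, Z — each has a terminal in every rule's right-hand side or depends on a non-nullable symbol.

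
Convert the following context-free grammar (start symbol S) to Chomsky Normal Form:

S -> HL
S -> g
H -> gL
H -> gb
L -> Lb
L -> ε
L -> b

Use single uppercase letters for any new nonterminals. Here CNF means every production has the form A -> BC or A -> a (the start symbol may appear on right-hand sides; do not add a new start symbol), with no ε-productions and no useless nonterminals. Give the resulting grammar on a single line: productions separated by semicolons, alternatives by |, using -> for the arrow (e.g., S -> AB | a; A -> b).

Nullable: {L}; after ε-elimination: S -> H | g | HL; H -> g | gL | gb; L -> b | Lb.
After unit-elimination: S -> g | HL | gL | gb; H -> g | gL | gb; L -> b | Lb.
TERM: introduce B -> b, A -> g and substitute in every rule of length ≥2.

S -> g | AB | AL | HL; A -> g; B -> b; H -> g | AB | AL; L -> b | LB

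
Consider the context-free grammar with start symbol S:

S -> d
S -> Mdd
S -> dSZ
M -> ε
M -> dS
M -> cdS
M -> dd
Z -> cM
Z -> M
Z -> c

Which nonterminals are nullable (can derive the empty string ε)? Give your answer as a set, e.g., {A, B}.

Directly nullable (have an ε-rule): {M}.
Z is nullable via Z -> M (every symbol on the right is already known nullable).
Not nullable: S — each has a terminal in every rule's right-hand side or depends on a non-nullable symbol.

{M, Z}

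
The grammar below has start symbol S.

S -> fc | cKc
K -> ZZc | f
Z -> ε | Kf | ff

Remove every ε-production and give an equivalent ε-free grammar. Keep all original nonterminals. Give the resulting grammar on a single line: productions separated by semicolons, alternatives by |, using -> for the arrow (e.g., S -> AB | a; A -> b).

S -> fc | cKc; K -> c | f | Zc | ZZc; Z -> Kf | ff

Nullable set: {Z}.
K -> ZZc: Z, Z nullable, giving ZZc | Zc | c.
Drop Z -> ε.
Unchanged (no nullable symbols): S -> cKc; S -> fc; K -> f; Z -> Kf; Z -> ff.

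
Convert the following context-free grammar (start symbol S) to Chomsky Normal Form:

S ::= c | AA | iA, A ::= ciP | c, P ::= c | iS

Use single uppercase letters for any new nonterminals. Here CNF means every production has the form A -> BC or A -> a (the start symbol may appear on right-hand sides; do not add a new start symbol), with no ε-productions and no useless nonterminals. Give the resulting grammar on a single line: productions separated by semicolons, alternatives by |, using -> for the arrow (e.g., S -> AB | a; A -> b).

No ε-productions.
No unit productions to eliminate.
TERM: introduce B -> c, C -> i and substitute in every rule of length ≥2.
BIN: A -> BCP becomes A -> BD, D -> CP.

S -> c | AA | CA; A -> c | BD; B -> c; C -> i; D -> CP; P -> c | CS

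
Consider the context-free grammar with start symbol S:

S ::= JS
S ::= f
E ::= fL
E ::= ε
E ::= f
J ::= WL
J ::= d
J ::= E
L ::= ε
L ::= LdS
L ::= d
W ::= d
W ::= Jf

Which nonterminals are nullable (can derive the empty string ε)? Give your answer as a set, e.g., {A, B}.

Directly nullable (have an ε-rule): {E, L}.
J is nullable via J -> E (every symbol on the right is already known nullable).
Not nullable: S, W — each has a terminal in every rule's right-hand side or depends on a non-nullable symbol.

{E, J, L}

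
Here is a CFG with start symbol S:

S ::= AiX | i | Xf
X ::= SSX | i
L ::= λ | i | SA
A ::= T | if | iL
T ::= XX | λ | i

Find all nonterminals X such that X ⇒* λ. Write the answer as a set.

{A, L, T}

Directly nullable (have an ε-rule): {L, T}.
A is nullable via A -> T (every symbol on the right is already known nullable).
Not nullable: S, X — each has a terminal in every rule's right-hand side or depends on a non-nullable symbol.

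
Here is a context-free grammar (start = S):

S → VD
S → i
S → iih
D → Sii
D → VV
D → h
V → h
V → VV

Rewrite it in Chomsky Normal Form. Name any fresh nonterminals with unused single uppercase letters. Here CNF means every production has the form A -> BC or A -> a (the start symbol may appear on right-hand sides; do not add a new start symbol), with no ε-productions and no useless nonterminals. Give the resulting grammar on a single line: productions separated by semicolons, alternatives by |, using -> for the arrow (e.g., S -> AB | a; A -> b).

S -> i | AE | VD; A -> i; B -> h; C -> AA; D -> h | SC | VV; E -> AB; V -> h | VV

No ε-productions.
No unit productions to eliminate.
TERM: introduce B -> h, A -> i and substitute in every rule of length ≥2.
BIN: D -> SAA becomes D -> SC, C -> AA; S -> AAB becomes S -> AE, E -> AB.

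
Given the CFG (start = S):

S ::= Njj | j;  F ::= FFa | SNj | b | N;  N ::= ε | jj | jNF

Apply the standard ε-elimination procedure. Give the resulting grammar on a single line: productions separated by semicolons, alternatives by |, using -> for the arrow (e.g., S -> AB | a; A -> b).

Nullable set: {F, N}.
S -> Njj: N nullable, giving Njj | jj.
F -> FFa: F, F nullable, giving FFa | Fa | a.
F -> N: N nullable, giving N.
F -> SNj: N nullable, giving SNj | Sj.
Drop N -> ε.
N -> jNF: N, F nullable, giving j | jF | jN | jNF.
Unchanged (no nullable symbols): S -> j; F -> b; N -> jj.

S -> j | jj | Njj; F -> N | a | b | Fa | Sj | FFa | SNj; N -> j | jF | jN | jj | jNF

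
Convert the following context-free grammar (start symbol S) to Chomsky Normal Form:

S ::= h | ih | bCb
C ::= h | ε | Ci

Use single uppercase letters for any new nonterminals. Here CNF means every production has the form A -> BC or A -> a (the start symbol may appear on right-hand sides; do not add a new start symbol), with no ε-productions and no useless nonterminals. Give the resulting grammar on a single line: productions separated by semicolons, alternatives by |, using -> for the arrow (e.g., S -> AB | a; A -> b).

Nullable: {C}; after ε-elimination: S -> h | bb | ih | bCb; C -> h | i | Ci.
No unit productions to eliminate.
TERM: introduce B -> b, D -> h, A -> i and substitute in every rule of length ≥2.
BIN: S -> BCB becomes S -> BE, E -> CB.

S -> h | AD | BB | BE; A -> i; B -> b; C -> h | i | CA; D -> h; E -> CB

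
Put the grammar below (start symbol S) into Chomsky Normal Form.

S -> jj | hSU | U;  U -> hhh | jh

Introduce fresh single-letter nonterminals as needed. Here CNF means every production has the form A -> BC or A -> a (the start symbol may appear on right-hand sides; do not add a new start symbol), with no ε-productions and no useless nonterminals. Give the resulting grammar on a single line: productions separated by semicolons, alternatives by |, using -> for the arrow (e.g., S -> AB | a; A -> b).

S -> AC | AD | BA | BB; A -> h; B -> j; C -> AA; D -> SU; E -> AA; U -> AE | BA

No ε-productions.
After unit-elimination: S -> jh | jj | hSU | hhh; U -> jh | hhh.
TERM: introduce A -> h, B -> j and substitute in every rule of length ≥2.
BIN: S -> AAA becomes S -> AC, C -> AA; S -> ASU becomes S -> AD, D -> SU; U -> AAA becomes U -> AE, E -> AA.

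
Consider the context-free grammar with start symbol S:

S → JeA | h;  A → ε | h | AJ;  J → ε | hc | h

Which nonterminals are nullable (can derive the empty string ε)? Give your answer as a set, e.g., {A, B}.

{A, J}

Directly nullable (have an ε-rule): {A, J}.
Not nullable: S — each has a terminal in every rule's right-hand side or depends on a non-nullable symbol.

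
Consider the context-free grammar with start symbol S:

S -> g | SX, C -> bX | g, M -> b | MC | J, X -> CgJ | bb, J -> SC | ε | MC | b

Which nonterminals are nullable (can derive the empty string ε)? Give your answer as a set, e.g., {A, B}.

Directly nullable (have an ε-rule): {J}.
M is nullable via M -> J (every symbol on the right is already known nullable).
Not nullable: C, S, X — each has a terminal in every rule's right-hand side or depends on a non-nullable symbol.

{J, M}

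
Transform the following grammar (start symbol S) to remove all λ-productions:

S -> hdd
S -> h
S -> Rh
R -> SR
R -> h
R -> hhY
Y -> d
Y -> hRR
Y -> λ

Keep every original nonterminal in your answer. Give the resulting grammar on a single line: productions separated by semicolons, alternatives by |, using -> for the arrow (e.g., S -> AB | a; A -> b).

Nullable set: {Y}.
R -> hhY: Y nullable, giving hh | hhY.
Drop Y -> λ.
Unchanged (no nullable symbols): S -> Rh; S -> h; S -> hdd; R -> SR; R -> h; Y -> d; Y -> hRR.

S -> h | Rh | hdd; R -> h | SR | hh | hhY; Y -> d | hRR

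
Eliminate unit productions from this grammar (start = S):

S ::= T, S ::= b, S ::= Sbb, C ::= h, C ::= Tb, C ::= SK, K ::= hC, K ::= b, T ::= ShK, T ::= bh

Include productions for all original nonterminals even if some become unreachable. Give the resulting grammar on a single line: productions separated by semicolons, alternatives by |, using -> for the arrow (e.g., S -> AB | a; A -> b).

S -> b | bh | Sbb | ShK; C -> h | SK | Tb; K -> b | hC; T -> bh | ShK

Unit productions: S->T.
Unit pairs (A ⇒* B via units): (S,T).
S: inherits non-unit rules of {S, T} → Sbb | ShK | b | bh.
C: inherits non-unit rules of {C} → SK | Tb | h.
K: inherits non-unit rules of {K} → b | hC.
T: inherits non-unit rules of {T} → ShK | bh.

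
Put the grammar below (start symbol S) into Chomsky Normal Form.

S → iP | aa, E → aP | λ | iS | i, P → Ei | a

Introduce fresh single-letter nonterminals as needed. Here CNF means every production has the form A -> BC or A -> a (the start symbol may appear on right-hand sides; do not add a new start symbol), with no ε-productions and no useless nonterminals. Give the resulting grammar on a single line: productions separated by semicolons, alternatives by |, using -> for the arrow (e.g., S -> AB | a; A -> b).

Nullable: {E}; after ε-elimination: S -> aa | iP; E -> i | aP | iS; P -> a | i | Ei.
No unit productions to eliminate.
TERM: introduce A -> a, B -> i and substitute in every rule of length ≥2.

S -> AA | BP; A -> a; B -> i; E -> i | AP | BS; P -> a | i | EB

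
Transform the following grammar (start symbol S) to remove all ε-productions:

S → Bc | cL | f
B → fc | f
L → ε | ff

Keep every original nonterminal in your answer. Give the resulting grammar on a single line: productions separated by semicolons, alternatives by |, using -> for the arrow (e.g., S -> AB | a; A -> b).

S -> c | f | Bc | cL; B -> f | fc; L -> ff

Nullable set: {L}.
S -> cL: L nullable, giving c | cL.
Drop L -> ε.
Unchanged (no nullable symbols): S -> Bc; S -> f; B -> f; B -> fc; L -> ff.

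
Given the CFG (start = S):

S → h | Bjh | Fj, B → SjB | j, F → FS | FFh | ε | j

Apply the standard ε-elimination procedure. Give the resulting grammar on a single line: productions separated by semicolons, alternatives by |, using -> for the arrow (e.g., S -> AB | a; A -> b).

S -> h | j | Fj | Bjh; B -> j | SjB; F -> S | h | j | FS | Fh | FFh

Nullable set: {F}.
S -> Fj: F nullable, giving Fj | j.
Drop F -> ε.
F -> FFh: F, F nullable, giving FFh | Fh | h.
F -> FS: F nullable, giving FS | S.
Unchanged (no nullable symbols): S -> Bjh; S -> h; B -> SjB; B -> j; F -> j.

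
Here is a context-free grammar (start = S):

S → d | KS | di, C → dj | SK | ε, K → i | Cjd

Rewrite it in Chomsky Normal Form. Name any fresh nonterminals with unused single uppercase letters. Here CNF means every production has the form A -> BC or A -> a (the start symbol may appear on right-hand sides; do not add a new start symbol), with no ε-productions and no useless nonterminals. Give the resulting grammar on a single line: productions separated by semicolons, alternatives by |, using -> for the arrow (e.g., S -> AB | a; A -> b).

Nullable: {C}; after ε-elimination: S -> d | KS | di; C -> SK | dj; K -> i | jd | Cjd.
No unit productions to eliminate.
TERM: introduce A -> d, D -> i, B -> j and substitute in every rule of length ≥2.
BIN: K -> CBA becomes K -> CE, E -> BA.

S -> d | AD | KS; A -> d; B -> j; C -> AB | SK; D -> i; E -> BA; K -> i | BA | CE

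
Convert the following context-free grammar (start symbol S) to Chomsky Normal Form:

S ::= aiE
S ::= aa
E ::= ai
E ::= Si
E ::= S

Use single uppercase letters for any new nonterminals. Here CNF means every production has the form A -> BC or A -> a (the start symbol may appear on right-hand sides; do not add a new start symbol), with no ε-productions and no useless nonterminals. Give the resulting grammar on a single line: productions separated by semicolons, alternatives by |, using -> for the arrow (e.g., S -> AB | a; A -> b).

S -> BB | BD; A -> i; B -> a; C -> AE; D -> AE; E -> BA | BB | BC | SA

No ε-productions.
After unit-elimination: S -> aa | aiE; E -> Si | aa | ai | aiE.
TERM: introduce B -> a, A -> i and substitute in every rule of length ≥2.
BIN: E -> BAE becomes E -> BC, C -> AE; S -> BAE becomes S -> BD, D -> AE.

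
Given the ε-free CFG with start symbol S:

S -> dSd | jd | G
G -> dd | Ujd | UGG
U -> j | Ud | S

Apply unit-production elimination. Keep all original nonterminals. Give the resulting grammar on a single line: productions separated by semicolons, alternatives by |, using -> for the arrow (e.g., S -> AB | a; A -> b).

S -> dd | jd | UGG | Ujd | dSd; G -> dd | UGG | Ujd; U -> j | Ud | dd | jd | UGG | Ujd | dSd

Unit productions: S->G, U->S.
Unit pairs (A ⇒* B via units): (S,G), (U,G), (U,S).
S: inherits non-unit rules of {G, S} → UGG | Ujd | dSd | dd | jd.
G: inherits non-unit rules of {G} → UGG | Ujd | dd.
U: inherits non-unit rules of {G, S, U} → UGG | Ud | Ujd | dSd | dd | j | jd.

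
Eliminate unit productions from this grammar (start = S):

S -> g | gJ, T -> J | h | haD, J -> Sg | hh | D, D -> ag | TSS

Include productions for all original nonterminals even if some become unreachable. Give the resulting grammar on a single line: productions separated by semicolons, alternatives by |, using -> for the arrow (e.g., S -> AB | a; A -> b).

S -> g | gJ; D -> ag | TSS; J -> Sg | ag | hh | TSS; T -> h | Sg | ag | hh | TSS | haD

Unit productions: J->D, T->J.
Unit pairs (A ⇒* B via units): (J,D), (T,D), (T,J).
S: inherits non-unit rules of {S} → g | gJ.
D: inherits non-unit rules of {D} → TSS | ag.
J: inherits non-unit rules of {D, J} → Sg | TSS | ag | hh.
T: inherits non-unit rules of {D, J, T} → Sg | TSS | ag | h | haD | hh.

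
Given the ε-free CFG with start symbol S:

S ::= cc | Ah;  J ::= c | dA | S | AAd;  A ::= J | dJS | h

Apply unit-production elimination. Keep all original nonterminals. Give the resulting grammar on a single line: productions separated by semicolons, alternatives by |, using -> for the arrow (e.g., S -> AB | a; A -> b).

S -> Ah | cc; A -> c | h | Ah | cc | dA | AAd | dJS; J -> c | Ah | cc | dA | AAd

Unit productions: A->J, J->S.
Unit pairs (A ⇒* B via units): (A,J), (A,S), (J,S).
S: inherits non-unit rules of {S} → Ah | cc.
A: inherits non-unit rules of {A, J, S} → AAd | Ah | c | cc | dA | dJS | h.
J: inherits non-unit rules of {J, S} → AAd | Ah | c | cc | dA.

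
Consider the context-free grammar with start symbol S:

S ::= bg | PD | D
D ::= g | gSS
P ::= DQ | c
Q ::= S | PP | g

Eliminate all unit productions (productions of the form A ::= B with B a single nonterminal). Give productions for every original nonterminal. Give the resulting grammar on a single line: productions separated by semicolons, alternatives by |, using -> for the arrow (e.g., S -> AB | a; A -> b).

Unit productions: Q->S, S->D.
Unit pairs (A ⇒* B via units): (Q,D), (Q,S), (S,D).
S: inherits non-unit rules of {D, S} → PD | bg | g | gSS.
D: inherits non-unit rules of {D} → g | gSS.
P: inherits non-unit rules of {P} → DQ | c.
Q: inherits non-unit rules of {D, Q, S} → PD | PP | bg | g | gSS.

S -> g | PD | bg | gSS; D -> g | gSS; P -> c | DQ; Q -> g | PD | PP | bg | gSS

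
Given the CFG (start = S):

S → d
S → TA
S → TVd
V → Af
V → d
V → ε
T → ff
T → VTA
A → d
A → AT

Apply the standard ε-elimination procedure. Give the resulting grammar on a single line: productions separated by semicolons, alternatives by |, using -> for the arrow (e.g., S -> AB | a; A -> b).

Nullable set: {V}.
S -> TVd: V nullable, giving TVd | Td.
T -> VTA: V nullable, giving TA | VTA.
Drop V -> ε.
Unchanged (no nullable symbols): S -> TA; S -> d; A -> AT; A -> d; T -> ff; V -> Af; V -> d.

S -> d | TA | Td | TVd; A -> d | AT; T -> TA | ff | VTA; V -> d | Af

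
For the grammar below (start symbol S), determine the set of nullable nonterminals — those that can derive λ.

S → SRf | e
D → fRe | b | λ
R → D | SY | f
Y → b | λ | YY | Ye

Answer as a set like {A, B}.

Directly nullable (have an ε-rule): {D, Y}.
R is nullable via R -> D (every symbol on the right is already known nullable).
Not nullable: S — each has a terminal in every rule's right-hand side or depends on a non-nullable symbol.

{D, R, Y}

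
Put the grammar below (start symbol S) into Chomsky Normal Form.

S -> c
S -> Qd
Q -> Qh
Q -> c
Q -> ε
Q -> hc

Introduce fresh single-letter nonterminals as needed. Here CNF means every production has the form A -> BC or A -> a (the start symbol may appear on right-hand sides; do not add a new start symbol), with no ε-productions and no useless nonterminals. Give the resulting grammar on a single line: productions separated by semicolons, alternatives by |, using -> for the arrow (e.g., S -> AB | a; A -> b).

Nullable: {Q}; after ε-elimination: S -> c | d | Qd; Q -> c | h | Qh | hc.
No unit productions to eliminate.
TERM: introduce B -> c, C -> d, A -> h and substitute in every rule of length ≥2.

S -> c | d | QC; A -> h; B -> c; C -> d; Q -> c | h | AB | QA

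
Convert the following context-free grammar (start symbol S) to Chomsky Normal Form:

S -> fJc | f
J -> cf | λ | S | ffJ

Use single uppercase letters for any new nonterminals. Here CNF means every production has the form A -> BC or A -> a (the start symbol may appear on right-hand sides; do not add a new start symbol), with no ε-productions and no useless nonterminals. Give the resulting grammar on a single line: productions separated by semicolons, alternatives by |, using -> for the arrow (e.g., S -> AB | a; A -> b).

S -> f | BA | BE; A -> c; B -> f; C -> BJ; D -> JA; E -> JA; J -> f | AB | BA | BB | BC | BD

Nullable: {J}; after ε-elimination: S -> f | fc | fJc; J -> S | cf | ff | ffJ.
After unit-elimination: S -> f | fc | fJc; J -> f | cf | fc | ff | fJc | ffJ.
TERM: introduce A -> c, B -> f and substitute in every rule of length ≥2.
BIN: J -> BBJ becomes J -> BC, C -> BJ; J -> BJA becomes J -> BD, D -> JA; S -> BJA becomes S -> BE, E -> JA.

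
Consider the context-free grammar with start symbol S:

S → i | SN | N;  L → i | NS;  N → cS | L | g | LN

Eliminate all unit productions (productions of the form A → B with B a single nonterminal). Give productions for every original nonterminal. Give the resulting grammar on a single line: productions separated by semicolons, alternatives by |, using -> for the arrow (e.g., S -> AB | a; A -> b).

S -> g | i | LN | NS | SN | cS; L -> i | NS; N -> g | i | LN | NS | cS

Unit productions: N->L, S->N.
Unit pairs (A ⇒* B via units): (N,L), (S,L), (S,N).
S: inherits non-unit rules of {L, N, S} → LN | NS | SN | cS | g | i.
L: inherits non-unit rules of {L} → NS | i.
N: inherits non-unit rules of {L, N} → LN | NS | cS | g | i.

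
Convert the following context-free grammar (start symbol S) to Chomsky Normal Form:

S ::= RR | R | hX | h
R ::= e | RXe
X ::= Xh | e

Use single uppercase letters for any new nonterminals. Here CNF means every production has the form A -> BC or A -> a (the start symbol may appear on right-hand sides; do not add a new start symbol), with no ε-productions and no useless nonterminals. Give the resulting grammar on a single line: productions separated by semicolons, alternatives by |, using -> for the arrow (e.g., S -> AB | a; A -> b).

S -> e | h | BX | RD | RR; A -> e; B -> h; C -> XA; D -> XA; R -> e | RC; X -> e | XB

No ε-productions.
After unit-elimination: S -> e | h | RR | hX | RXe; R -> e | RXe; X -> e | Xh.
TERM: introduce A -> e, B -> h and substitute in every rule of length ≥2.
BIN: R -> RXA becomes R -> RC, C -> XA; S -> RXA becomes S -> RD, D -> XA.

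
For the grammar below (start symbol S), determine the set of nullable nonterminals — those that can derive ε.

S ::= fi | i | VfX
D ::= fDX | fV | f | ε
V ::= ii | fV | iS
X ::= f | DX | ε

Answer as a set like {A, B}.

{D, X}

Directly nullable (have an ε-rule): {D, X}.
Not nullable: S, V — each has a terminal in every rule's right-hand side or depends on a non-nullable symbol.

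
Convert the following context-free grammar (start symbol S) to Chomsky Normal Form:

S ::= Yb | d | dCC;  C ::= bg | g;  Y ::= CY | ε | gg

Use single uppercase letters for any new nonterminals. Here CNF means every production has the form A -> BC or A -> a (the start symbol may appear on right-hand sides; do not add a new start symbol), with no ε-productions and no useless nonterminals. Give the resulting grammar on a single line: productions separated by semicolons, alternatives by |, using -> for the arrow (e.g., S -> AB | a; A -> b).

Nullable: {Y}; after ε-elimination: S -> b | d | Yb | dCC; C -> g | bg; Y -> C | CY | gg.
After unit-elimination: S -> b | d | Yb | dCC; C -> g | bg; Y -> g | CY | bg | gg.
TERM: introduce A -> b, D -> d, B -> g and substitute in every rule of length ≥2.
BIN: S -> DCC becomes S -> DE, E -> CC.

S -> b | d | DE | YA; A -> b; B -> g; C -> g | AB; D -> d; E -> CC; Y -> g | AB | BB | CY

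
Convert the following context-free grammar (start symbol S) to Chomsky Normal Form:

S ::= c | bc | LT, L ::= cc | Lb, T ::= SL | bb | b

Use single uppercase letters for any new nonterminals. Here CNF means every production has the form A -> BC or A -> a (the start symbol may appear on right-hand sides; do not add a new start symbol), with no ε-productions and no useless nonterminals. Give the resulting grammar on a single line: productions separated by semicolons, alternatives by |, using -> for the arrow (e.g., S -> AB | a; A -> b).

S -> c | AB | LT; A -> b; B -> c; L -> BB | LA; T -> b | AA | SL

No ε-productions.
No unit productions to eliminate.
TERM: introduce A -> b, B -> c and substitute in every rule of length ≥2.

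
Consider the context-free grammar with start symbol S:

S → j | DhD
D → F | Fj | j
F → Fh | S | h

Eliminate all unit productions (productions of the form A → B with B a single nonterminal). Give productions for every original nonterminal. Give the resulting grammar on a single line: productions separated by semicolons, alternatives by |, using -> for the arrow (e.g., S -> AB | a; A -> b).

Unit productions: D->F, F->S.
Unit pairs (A ⇒* B via units): (D,F), (D,S), (F,S).
S: inherits non-unit rules of {S} → DhD | j.
D: inherits non-unit rules of {D, F, S} → DhD | Fh | Fj | h | j.
F: inherits non-unit rules of {F, S} → DhD | Fh | h | j.

S -> j | DhD; D -> h | j | Fh | Fj | DhD; F -> h | j | Fh | DhD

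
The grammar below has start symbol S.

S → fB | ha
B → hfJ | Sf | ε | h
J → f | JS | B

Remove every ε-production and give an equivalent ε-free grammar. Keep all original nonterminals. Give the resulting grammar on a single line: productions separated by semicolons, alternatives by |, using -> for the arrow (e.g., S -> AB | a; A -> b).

Nullable set: {B, J}.
S -> fB: B nullable, giving f | fB.
Drop B -> ε.
B -> hfJ: J nullable, giving hf | hfJ.
J -> B: B nullable, giving B.
J -> JS: J nullable, giving JS | S.
Unchanged (no nullable symbols): S -> ha; B -> Sf; B -> h; J -> f.

S -> f | fB | ha; B -> h | Sf | hf | hfJ; J -> B | S | f | JS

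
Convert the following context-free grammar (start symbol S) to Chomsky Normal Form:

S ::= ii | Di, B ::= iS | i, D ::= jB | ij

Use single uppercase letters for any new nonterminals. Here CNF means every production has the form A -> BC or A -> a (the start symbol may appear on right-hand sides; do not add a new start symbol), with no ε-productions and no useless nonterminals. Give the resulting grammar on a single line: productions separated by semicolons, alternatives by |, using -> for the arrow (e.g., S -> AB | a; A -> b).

No ε-productions.
No unit productions to eliminate.
TERM: introduce A -> i, C -> j and substitute in every rule of length ≥2.

S -> AA | DA; A -> i; B -> i | AS; C -> j; D -> AC | CB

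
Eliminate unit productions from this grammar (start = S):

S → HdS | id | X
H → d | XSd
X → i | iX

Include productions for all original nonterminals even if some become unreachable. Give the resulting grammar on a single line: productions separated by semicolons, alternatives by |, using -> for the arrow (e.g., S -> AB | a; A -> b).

S -> i | iX | id | HdS; H -> d | XSd; X -> i | iX

Unit productions: S->X.
Unit pairs (A ⇒* B via units): (S,X).
S: inherits non-unit rules of {S, X} → HdS | i | iX | id.
H: inherits non-unit rules of {H} → XSd | d.
X: inherits non-unit rules of {X} → i | iX.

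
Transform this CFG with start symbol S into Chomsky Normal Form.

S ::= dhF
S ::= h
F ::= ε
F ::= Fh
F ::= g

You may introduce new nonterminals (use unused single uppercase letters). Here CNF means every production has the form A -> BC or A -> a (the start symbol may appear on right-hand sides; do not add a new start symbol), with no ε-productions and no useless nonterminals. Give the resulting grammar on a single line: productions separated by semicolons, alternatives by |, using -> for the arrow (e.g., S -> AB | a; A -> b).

S -> h | BA | BC; A -> h; B -> d; C -> AF; F -> g | h | FA

Nullable: {F}; after ε-elimination: S -> h | dh | dhF; F -> g | h | Fh.
No unit productions to eliminate.
TERM: introduce B -> d, A -> h and substitute in every rule of length ≥2.
BIN: S -> BAF becomes S -> BC, C -> AF.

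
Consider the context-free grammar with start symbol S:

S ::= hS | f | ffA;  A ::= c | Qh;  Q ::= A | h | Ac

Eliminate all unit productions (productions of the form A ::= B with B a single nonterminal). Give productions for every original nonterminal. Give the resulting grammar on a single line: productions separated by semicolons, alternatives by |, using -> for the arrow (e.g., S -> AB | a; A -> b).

S -> f | hS | ffA; A -> c | Qh; Q -> c | h | Ac | Qh

Unit productions: Q->A.
Unit pairs (A ⇒* B via units): (Q,A).
S: inherits non-unit rules of {S} → f | ffA | hS.
A: inherits non-unit rules of {A} → Qh | c.
Q: inherits non-unit rules of {A, Q} → Ac | Qh | c | h.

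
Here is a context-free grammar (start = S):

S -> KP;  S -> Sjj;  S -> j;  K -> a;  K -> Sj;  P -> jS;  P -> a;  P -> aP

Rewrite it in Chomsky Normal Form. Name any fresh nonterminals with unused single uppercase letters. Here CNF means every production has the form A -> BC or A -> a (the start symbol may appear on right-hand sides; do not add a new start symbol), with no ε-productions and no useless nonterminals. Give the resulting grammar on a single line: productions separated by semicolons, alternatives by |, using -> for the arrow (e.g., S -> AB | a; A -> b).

S -> j | KP | SC; A -> j; B -> a; C -> AA; K -> a | SA; P -> a | AS | BP

No ε-productions.
No unit productions to eliminate.
TERM: introduce B -> a, A -> j and substitute in every rule of length ≥2.
BIN: S -> SAA becomes S -> SC, C -> AA.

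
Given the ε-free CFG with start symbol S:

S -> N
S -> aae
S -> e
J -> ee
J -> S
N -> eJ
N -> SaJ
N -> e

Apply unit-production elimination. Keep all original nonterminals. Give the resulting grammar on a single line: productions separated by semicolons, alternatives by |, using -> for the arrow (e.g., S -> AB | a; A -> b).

Unit productions: J->S, S->N.
Unit pairs (A ⇒* B via units): (J,N), (J,S), (S,N).
S: inherits non-unit rules of {N, S} → SaJ | aae | e | eJ.
J: inherits non-unit rules of {J, N, S} → SaJ | aae | e | eJ | ee.
N: inherits non-unit rules of {N} → SaJ | e | eJ.

S -> e | eJ | SaJ | aae; J -> e | eJ | ee | SaJ | aae; N -> e | eJ | SaJ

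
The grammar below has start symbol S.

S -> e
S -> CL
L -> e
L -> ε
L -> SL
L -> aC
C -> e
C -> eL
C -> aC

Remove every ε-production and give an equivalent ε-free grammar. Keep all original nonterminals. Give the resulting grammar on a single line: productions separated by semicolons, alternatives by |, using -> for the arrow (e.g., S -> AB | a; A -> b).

S -> C | e | CL; C -> e | aC | eL; L -> S | e | SL | aC

Nullable set: {L}.
S -> CL: L nullable, giving C | CL.
C -> eL: L nullable, giving e | eL.
Drop L -> ε.
L -> SL: L nullable, giving S | SL.
Unchanged (no nullable symbols): S -> e; C -> aC; C -> e; L -> aC; L -> e.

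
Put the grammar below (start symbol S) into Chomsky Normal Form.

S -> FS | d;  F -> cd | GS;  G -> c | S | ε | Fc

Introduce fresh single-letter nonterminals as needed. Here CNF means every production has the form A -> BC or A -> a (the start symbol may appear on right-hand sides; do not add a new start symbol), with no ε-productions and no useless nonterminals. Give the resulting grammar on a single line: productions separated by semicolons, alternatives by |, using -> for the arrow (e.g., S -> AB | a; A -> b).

Nullable: {G}; after ε-elimination: S -> d | FS; F -> S | GS | cd; G -> S | c | Fc.
After unit-elimination: S -> d | FS; F -> d | FS | GS | cd; G -> c | d | FS | Fc.
TERM: introduce A -> c, B -> d and substitute in every rule of length ≥2.

S -> d | FS; A -> c; B -> d; F -> d | AB | FS | GS; G -> c | d | FA | FS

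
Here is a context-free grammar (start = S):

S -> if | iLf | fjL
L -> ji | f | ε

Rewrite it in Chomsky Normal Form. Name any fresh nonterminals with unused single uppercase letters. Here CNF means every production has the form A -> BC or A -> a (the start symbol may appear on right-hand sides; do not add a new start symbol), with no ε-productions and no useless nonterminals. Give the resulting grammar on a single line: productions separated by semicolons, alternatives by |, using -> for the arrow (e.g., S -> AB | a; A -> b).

Nullable: {L}; after ε-elimination: S -> fj | if | fjL | iLf; L -> f | ji.
No unit productions to eliminate.
TERM: introduce C -> f, B -> i, A -> j and substitute in every rule of length ≥2.
BIN: S -> BLC becomes S -> BD, D -> LC; S -> CAL becomes S -> CE, E -> AL.

S -> BC | BD | CA | CE; A -> j; B -> i; C -> f; D -> LC; E -> AL; L -> f | AB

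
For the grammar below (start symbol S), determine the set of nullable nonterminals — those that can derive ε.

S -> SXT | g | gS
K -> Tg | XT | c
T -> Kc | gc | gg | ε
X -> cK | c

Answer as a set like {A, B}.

{T}

Directly nullable (have an ε-rule): {T}.
Not nullable: K, S, X — each has a terminal in every rule's right-hand side or depends on a non-nullable symbol.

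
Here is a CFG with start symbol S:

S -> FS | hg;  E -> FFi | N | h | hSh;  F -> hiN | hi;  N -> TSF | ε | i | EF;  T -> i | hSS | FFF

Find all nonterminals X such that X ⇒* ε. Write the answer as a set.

{E, N}

Directly nullable (have an ε-rule): {N}.
E is nullable via E -> N (every symbol on the right is already known nullable).
Not nullable: F, S, T — each has a terminal in every rule's right-hand side or depends on a non-nullable symbol.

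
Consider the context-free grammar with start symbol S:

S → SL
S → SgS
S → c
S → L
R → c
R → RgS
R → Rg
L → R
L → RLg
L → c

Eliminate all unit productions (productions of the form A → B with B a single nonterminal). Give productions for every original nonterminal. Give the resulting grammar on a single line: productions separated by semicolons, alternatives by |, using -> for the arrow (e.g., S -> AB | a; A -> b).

Unit productions: L->R, S->L.
Unit pairs (A ⇒* B via units): (L,R), (S,L), (S,R).
S: inherits non-unit rules of {L, R, S} → RLg | Rg | RgS | SL | SgS | c.
L: inherits non-unit rules of {L, R} → RLg | Rg | RgS | c.
R: inherits non-unit rules of {R} → Rg | RgS | c.

S -> c | Rg | SL | RLg | RgS | SgS; L -> c | Rg | RLg | RgS; R -> c | Rg | RgS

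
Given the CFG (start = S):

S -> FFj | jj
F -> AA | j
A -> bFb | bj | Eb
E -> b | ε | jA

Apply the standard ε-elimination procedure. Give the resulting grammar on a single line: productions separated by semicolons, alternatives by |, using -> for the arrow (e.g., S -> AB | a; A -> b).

S -> jj | FFj; A -> b | Eb | bj | bFb; E -> b | jA; F -> j | AA

Nullable set: {E}.
A -> Eb: E nullable, giving Eb | b.
Drop E -> ε.
Unchanged (no nullable symbols): S -> FFj; S -> jj; A -> bFb; A -> bj; E -> b; E -> jA; F -> AA; F -> j.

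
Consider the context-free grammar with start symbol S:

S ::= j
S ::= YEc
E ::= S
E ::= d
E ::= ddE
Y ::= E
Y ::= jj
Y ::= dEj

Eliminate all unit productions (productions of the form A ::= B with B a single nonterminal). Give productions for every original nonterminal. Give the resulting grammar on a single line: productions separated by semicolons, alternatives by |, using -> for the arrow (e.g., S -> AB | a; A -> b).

Unit productions: E->S, Y->E.
Unit pairs (A ⇒* B via units): (E,S), (Y,E), (Y,S).
S: inherits non-unit rules of {S} → YEc | j.
E: inherits non-unit rules of {E, S} → YEc | d | ddE | j.
Y: inherits non-unit rules of {E, S, Y} → YEc | d | dEj | ddE | j | jj.

S -> j | YEc; E -> d | j | YEc | ddE; Y -> d | j | jj | YEc | dEj | ddE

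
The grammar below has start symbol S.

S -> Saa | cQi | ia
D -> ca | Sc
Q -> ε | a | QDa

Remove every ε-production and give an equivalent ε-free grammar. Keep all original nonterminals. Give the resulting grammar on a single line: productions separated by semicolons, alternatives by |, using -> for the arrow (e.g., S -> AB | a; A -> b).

Nullable set: {Q}.
S -> cQi: Q nullable, giving cQi | ci.
Drop Q -> ε.
Q -> QDa: Q nullable, giving Da | QDa.
Unchanged (no nullable symbols): S -> Saa; S -> ia; D -> Sc; D -> ca; Q -> a.

S -> ci | ia | Saa | cQi; D -> Sc | ca; Q -> a | Da | QDa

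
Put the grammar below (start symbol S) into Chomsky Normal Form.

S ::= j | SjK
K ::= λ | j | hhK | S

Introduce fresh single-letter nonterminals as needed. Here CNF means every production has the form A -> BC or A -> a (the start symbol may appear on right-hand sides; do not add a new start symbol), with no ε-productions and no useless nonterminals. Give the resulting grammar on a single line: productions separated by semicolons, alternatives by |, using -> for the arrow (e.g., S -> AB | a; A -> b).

S -> j | SA | SE; A -> j; B -> h; C -> BK; D -> AK; E -> AK; K -> j | BB | BC | SA | SD

Nullable: {K}; after ε-elimination: S -> j | Sj | SjK; K -> S | j | hh | hhK.
After unit-elimination: S -> j | Sj | SjK; K -> j | Sj | hh | SjK | hhK.
TERM: introduce B -> h, A -> j and substitute in every rule of length ≥2.
BIN: K -> BBK becomes K -> BC, C -> BK; K -> SAK becomes K -> SD, D -> AK; S -> SAK becomes S -> SE, E -> AK.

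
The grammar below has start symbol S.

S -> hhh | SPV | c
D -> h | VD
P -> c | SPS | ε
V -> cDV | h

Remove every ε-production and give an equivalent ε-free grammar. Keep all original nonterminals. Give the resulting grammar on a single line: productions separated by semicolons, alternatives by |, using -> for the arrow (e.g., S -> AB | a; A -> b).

Nullable set: {P}.
S -> SPV: P nullable, giving SPV | SV.
Drop P -> ε.
P -> SPS: P nullable, giving SPS | SS.
Unchanged (no nullable symbols): S -> c; S -> hhh; D -> VD; D -> h; P -> c; V -> cDV; V -> h.

S -> c | SV | SPV | hhh; D -> h | VD; P -> c | SS | SPS; V -> h | cDV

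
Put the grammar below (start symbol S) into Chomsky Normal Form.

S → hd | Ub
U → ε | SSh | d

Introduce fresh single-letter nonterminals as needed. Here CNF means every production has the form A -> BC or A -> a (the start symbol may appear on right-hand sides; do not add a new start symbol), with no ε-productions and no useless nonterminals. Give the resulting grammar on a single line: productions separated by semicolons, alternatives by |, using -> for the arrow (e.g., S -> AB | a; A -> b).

S -> b | BC | UA; A -> b; B -> h; C -> d; D -> SB; U -> d | SD

Nullable: {U}; after ε-elimination: S -> b | Ub | hd; U -> d | SSh.
No unit productions to eliminate.
TERM: introduce A -> b, C -> d, B -> h and substitute in every rule of length ≥2.
BIN: U -> SSB becomes U -> SD, D -> SB.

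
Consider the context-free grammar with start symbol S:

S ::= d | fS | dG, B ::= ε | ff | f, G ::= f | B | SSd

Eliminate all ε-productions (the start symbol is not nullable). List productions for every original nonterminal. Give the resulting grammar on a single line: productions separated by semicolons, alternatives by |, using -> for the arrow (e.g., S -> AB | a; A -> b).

Nullable set: {B, G}.
S -> dG: G nullable, giving d | dG.
Drop B -> ε.
G -> B: B nullable, giving B.
Unchanged (no nullable symbols): S -> d; S -> fS; B -> f; B -> ff; G -> SSd; G -> f.

S -> d | dG | fS; B -> f | ff; G -> B | f | SSd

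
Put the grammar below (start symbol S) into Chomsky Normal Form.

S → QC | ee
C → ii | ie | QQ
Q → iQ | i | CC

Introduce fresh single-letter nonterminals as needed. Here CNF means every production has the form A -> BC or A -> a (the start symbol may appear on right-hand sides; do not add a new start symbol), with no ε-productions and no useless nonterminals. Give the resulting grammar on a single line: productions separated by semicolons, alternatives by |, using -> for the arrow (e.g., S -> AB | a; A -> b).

S -> BB | QC; A -> i; B -> e; C -> AA | AB | QQ; Q -> i | AQ | CC

No ε-productions.
No unit productions to eliminate.
TERM: introduce B -> e, A -> i and substitute in every rule of length ≥2.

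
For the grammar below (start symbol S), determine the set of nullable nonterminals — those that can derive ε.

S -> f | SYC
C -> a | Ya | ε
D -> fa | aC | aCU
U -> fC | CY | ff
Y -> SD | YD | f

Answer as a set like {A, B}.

Directly nullable (have an ε-rule): {C}.
Not nullable: D, S, U, Y — each has a terminal in every rule's right-hand side or depends on a non-nullable symbol.

{C}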